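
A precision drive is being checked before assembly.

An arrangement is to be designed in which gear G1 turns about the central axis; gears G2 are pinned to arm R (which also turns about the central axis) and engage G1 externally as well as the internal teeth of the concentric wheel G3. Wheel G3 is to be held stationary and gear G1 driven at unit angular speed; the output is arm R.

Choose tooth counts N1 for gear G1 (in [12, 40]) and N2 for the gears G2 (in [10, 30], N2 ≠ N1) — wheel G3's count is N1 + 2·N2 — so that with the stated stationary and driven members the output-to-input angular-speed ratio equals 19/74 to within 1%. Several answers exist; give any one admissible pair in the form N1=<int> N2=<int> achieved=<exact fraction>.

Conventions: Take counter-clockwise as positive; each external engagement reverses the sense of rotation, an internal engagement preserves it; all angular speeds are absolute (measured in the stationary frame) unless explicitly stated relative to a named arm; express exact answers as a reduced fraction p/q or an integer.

N1=19 N2=18 achieved=19/74

design class (target 19/74): planetary set
Willis with ω_ring = 0: ω_arm/ω_sun = N1/(N1+N3); set equal to 19/74  ⇒  N3/N1 = 1/(19/74) − 1 = 55/19
N3 = N1 + 2·N2  ⇒  N2/N1 = (N3/N1 − 1)/2 = (55/19 − 1)/2 = 18/19
smallest multiple with N1 ≥ 12 and N2 ≥ 10: k = 1  ⇒  N1 = 1·19 = 19, N2 = 1·18 = 18 (N1 ≤ 40, N2 ≤ 30, N2 ≠ N1 ✓), N3 = 19 + 2·18 = 55
check: N1/(N1+N3) with N1 = 19, N3 = 55 gives 19/74; |achieved − target| = 0 ≤ 19/7400 ✓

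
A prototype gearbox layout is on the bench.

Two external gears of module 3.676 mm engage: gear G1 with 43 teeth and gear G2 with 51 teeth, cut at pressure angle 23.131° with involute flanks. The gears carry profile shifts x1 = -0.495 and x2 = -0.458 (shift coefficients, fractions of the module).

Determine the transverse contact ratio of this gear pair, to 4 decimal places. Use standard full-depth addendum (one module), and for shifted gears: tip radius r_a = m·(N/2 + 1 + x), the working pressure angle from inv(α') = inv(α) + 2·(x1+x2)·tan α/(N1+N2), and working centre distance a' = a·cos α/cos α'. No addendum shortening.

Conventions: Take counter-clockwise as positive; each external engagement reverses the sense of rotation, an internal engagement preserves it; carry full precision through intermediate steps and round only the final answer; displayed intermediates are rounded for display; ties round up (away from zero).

1.8318

recognized (one external pair, fixed centres): single-mesh tooth geometry, m = 3.676, N1 = 43, N2 = 51
base radii: r_b1 = 72.680385, r_b2 = 86.202317
tip radii: r_a1 = 80.890380, r_a2 = 95.730392
inv(α') = inv(23.131°) + 2·(-0.495-0.458)·tan α/(43+51) = 0.01480200  ⇒  α' = 19.95561°
a' = a·cos α / cos α' = 172.7720·cos 23.131°/cos 19.95561° = 169.031828
action lengths: √(r_a1²−r_b1²) = 35.507961, √(r_a2²−r_b2²) = 41.634944
base pitch p_b = π·m·cos α = 10.620101
CR = (35.507961 + 41.634944 − 169.031828·sin 19.95561°)/10.620101 = 1.831780
contact ratio ≈ 1.8318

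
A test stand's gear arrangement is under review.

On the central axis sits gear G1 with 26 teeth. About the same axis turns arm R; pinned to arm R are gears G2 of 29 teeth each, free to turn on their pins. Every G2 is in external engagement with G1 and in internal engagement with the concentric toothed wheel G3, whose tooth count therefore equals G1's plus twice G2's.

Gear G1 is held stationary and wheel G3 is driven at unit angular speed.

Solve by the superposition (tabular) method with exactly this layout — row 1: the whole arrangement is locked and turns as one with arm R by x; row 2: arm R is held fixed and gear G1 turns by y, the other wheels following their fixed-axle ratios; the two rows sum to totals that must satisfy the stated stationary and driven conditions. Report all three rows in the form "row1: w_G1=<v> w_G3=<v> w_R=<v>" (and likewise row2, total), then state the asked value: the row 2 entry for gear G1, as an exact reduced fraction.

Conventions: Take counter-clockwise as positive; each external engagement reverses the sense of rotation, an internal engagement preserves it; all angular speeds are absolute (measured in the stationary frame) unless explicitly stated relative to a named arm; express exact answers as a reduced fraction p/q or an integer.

recognized (axles ride arm R): planetary set, 26/29/84 teeth
row 1 — lock + rotate with arm: ω_sun = ω_ring = ω_arm = x
superposition row 2 [arm held]: sun y, ring −(26/84)·y, arm 0
boundary: total ω_sun = x + y = 0 and total ω_ring = x − (26/84)·y = 1  ⇒  y = -42/55, x = 42/55
row 2 ring = −(26/84)·(-42/55) = 13/55
totals (row 1 + row 2): sun 42/55 + (-42/55) = 0, ring 42/55 + 13/55 = 1, arm 42/55 + 0 = 42/55
asked cell (row2, sun) = -42/55

row1: w_G1=42/55 w_G3=42/55 w_R=42/55
row2: w_G1=-42/55 w_G3=13/55 w_R=0
total: w_G1=0 w_G3=1 w_R=42/55
asked value: -42/55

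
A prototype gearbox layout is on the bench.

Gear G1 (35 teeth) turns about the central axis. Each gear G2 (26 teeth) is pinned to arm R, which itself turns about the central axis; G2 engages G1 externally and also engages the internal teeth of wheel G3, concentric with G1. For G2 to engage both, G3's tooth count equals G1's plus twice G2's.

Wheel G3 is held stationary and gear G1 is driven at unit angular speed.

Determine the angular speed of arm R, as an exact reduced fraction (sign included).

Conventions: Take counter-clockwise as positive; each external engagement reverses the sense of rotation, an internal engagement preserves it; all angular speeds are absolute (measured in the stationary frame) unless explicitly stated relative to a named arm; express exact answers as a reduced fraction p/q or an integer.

35/122

recognized (axles ride arm R): planetary set, 35/26/87 teeth
ring teeth: 35 + 2·26 = 87
35(ω_sun−ω_arm) = −87(ω_ring−ω_arm),  ω_ring = 0, ω_sun = 1
35(1−ω_arm) = −87(0−ω_arm)  ⇒  122·ω_arm = 35  ⇒  ω_arm = 35/122
exact speed ratio = 35/122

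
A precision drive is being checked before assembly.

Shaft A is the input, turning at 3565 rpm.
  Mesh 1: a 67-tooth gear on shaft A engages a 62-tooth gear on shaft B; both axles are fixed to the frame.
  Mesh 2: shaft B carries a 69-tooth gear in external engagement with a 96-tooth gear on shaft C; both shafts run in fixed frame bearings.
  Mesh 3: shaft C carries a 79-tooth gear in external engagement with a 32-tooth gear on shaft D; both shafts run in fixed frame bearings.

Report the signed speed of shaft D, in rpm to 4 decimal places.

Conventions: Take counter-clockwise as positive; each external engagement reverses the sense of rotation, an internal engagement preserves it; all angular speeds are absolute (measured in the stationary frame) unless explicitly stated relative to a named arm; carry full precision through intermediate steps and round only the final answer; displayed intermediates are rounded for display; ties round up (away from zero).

-6835.9302 rpm

class = fixed-axis compound train [3 meshes; 3 ratios multiply, 3 sense flips]
mesh 1 [67T→62T]: ω = 3565.0000×67/62 = 3852.5000 rpm, sense flips to −
mesh 2 [69T→96T]: ω = 3852.5000×69/96 = 2768.9844 rpm, sense flips to +
mesh 3 [79T→32T]: ω = 2768.9844×79/32 = 6835.9302 rpm, sense flips to −
signed output speed = -6835.9302 rpm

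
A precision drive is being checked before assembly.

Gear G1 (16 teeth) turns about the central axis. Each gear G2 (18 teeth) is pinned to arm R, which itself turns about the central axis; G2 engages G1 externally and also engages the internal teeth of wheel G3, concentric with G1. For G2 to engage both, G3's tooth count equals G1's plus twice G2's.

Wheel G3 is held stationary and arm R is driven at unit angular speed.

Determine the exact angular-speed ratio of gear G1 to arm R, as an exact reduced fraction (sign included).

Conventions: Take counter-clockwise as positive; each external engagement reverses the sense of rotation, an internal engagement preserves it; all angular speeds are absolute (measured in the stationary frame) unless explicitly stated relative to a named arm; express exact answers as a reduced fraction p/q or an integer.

class = planetary set [G3 = 16+2·18 = 52; Willis about the carrier]
ring teeth: 16 + 2·18 = 52
16(ω_sun−ω_arm) = −52(ω_ring−ω_arm),  ω_ring = 0, ω_arm = 1
ω_sun = 1 − (52/16)(0−1) = 17/4
ω_out/ω_in = 17/4

17/4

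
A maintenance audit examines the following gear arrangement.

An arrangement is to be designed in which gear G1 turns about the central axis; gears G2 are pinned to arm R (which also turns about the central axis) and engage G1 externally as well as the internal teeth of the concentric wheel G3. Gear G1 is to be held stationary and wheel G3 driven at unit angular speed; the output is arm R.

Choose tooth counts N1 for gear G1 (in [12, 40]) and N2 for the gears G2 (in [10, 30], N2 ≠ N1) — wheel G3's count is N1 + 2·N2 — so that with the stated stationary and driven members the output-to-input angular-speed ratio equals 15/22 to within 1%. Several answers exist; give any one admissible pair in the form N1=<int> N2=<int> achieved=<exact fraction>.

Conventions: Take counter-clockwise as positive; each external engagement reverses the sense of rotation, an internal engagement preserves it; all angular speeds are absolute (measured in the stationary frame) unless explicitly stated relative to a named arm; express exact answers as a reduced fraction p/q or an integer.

planetary set to be sized for 15/22 (Willis relation)
Willis with ω_sun = 0: ω_arm/ω_ring = N3/(N1+N3); set equal to 15/22  ⇒  N3/N1 = (15/22)/(1 − 15/22) = 15/7
N3 = N1 + 2·N2  ⇒  N2/N1 = (N3/N1 − 1)/2 = (15/7 − 1)/2 = 4/7
smallest multiple with N1 ≥ 12 and N2 ≥ 10: k = 3  ⇒  N1 = 3·7 = 21, N2 = 3·4 = 12 (N1 ≤ 40, N2 ≤ 30, N2 ≠ N1 ✓), N3 = 21 + 2·12 = 45
check: N3/(N1+N3) with N1 = 21, N3 = 45 gives 15/22; |achieved − target| = 0 ≤ 3/440 ✓

N1=21 N2=12 achieved=15/22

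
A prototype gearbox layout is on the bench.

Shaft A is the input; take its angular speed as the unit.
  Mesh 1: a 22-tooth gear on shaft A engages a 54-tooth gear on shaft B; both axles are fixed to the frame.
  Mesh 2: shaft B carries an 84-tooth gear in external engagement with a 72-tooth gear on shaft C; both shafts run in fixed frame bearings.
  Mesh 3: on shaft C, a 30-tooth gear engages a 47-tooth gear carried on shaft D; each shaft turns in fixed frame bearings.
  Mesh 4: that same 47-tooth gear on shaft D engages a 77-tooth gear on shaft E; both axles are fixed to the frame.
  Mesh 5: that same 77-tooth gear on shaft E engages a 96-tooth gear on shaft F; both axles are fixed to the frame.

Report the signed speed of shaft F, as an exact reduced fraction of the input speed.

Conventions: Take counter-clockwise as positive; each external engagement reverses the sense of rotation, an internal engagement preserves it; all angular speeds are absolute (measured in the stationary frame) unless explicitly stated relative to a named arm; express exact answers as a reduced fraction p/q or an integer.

5-mesh fixed-axis compound train (all bearings frame-fixed)
mesh 1 [22T→54T]: |ω|/ω_in = 1×22/54 = 11/27, sense flips to −
mesh 2 [84T→72T]: |ω|/ω_in = (11/27)×84/72 = 77/162, sense flips to +
mesh 3 [30T→47T]: |ω|/ω_in = (77/162)×30/47 = 385/1269, sense flips to −
mesh 4 [47T→77T]: |ω|/ω_in = (385/1269)×47/77 = 5/27, sense flips to +
mesh 5 [77T→96T]: |ω|/ω_in = (5/27)×77/96 = 385/2592, sense flips to −
signed output speed (× input speed) = -385/2592

-385/2592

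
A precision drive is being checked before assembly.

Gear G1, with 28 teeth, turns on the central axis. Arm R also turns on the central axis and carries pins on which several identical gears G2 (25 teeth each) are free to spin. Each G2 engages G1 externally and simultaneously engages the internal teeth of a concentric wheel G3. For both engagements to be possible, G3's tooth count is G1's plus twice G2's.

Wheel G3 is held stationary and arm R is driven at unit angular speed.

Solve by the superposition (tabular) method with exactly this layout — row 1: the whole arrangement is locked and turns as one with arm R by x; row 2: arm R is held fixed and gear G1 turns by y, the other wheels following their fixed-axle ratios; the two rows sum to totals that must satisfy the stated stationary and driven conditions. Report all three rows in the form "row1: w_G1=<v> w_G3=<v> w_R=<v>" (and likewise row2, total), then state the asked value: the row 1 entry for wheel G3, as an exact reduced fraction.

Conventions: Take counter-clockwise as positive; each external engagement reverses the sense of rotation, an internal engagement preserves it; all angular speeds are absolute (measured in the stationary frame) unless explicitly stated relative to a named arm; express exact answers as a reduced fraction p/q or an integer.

recognized (axles ride arm R): planetary set, 28/25/78 teeth
row 1 (train locked, turned with arm): all members turn x
row 2: sun turns y, ring = −(28/78)·y, arm 0
boundary: total ω_ring = x − (28/78)·y = 0 and total ω_arm = x = 1  ⇒  y = 39/14, x = 1
row 2 ring = −(28/78)·39/14 = -1
totals (row 1 + row 2): sun 1 + 39/14 = 53/14, ring 1 + (-1) = 0, arm 1 + 0 = 1
asked cell (row1, ring) = 1

row1: w_G1=1 w_G3=1 w_R=1
row2: w_G1=39/14 w_G3=-1 w_R=0
total: w_G1=53/14 w_G3=0 w_R=1
asked value: 1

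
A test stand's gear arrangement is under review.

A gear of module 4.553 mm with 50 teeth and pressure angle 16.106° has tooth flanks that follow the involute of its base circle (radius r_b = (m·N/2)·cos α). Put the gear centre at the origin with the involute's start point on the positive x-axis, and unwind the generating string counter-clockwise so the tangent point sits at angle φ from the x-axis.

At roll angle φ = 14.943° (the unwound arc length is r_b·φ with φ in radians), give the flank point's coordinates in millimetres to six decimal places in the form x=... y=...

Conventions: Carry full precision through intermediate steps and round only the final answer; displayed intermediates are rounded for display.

x=113.013566 y=0.642267

single-mesh involute tooth geometry (50T wheel at module 4.553)
pitch radius r_p = m·N/2 = 4.553·50/2 = 113.825000
base radius r_b = r_p·cos α = 113.825000·cos 16.106° = 109.357381
roll angle φ = 14.943° = 0.26080455 rad
x = r_b·(cos φ + φ·sin φ) = 113.013566
y = r_b·(sin φ − φ·cos φ) = 0.642267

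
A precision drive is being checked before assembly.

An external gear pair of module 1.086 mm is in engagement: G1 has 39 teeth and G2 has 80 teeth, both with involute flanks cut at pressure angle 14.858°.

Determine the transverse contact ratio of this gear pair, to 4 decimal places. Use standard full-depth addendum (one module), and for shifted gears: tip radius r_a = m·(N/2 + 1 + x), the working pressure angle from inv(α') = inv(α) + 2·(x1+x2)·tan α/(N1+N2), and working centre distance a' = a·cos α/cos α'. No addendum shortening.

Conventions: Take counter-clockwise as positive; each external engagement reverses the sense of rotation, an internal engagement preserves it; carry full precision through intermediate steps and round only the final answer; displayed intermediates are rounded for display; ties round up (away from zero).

2.1244

class = single-mesh tooth geometry [involute pair 39T × 80T, m = 1.086]
base radii: r_b1 = 20.468932, r_b2 = 41.987554
tip radii: r_a1 = 22.263000, r_a2 = 44.526000
no profile shift: α' = α, a' = a
action lengths: √(r_a1²−r_b1²) = 8.755797, √(r_a2²−r_b2²) = 14.819245
base pitch p_b = π·m·cos α = 3.297695
CR = (8.755797 + 14.819245 − 64.617000·sin 14.85800°)/3.297695 = 2.124415
contact ratio ≈ 2.1244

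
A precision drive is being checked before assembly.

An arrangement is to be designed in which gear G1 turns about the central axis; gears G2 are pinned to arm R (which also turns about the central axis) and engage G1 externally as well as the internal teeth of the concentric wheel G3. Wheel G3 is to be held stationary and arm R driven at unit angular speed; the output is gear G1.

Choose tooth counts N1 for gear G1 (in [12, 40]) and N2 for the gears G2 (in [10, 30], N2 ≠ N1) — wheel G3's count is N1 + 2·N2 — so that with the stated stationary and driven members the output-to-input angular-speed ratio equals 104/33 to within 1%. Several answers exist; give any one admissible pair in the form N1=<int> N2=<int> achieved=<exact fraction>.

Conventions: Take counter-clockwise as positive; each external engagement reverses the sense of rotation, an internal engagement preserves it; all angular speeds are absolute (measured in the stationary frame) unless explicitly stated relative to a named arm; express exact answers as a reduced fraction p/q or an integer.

N1=33 N2=19 achieved=104/33

design class (target 104/33): planetary set
Willis with ω_ring = 0: ω_sun/ω_arm = (N1+N3)/N1; set equal to 104/33  ⇒  N3/N1 = 104/33 − 1 = 71/33
N3 = N1 + 2·N2  ⇒  N2/N1 = (N3/N1 − 1)/2 = (71/33 − 1)/2 = 19/33
smallest multiple with N1 ≥ 12 and N2 ≥ 10: k = 1  ⇒  N1 = 1·33 = 33, N2 = 1·19 = 19 (N1 ≤ 40, N2 ≤ 30, N2 ≠ N1 ✓), N3 = 33 + 2·19 = 71
check: (N1+N3)/N1 with N1 = 33, N3 = 71 gives 104/33; |achieved − target| = 0 ≤ 26/825 ✓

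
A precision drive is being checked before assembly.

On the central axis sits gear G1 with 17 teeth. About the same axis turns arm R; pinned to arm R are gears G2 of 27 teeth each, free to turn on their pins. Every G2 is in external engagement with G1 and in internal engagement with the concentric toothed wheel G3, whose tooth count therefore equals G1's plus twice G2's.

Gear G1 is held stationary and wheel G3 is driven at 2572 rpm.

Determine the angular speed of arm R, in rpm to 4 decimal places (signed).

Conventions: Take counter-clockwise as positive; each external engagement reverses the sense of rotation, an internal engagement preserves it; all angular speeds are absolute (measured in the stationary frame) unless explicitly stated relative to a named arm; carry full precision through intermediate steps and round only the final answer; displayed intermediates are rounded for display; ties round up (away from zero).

+2075.1364 rpm

class = planetary set [G3 = 17+2·27 = 71; Willis about the carrier]
normalise by the input: solve with ω_ring = 1, then scale by 2572 rpm
ring teeth: 17 + 2·27 = 71
17(ω_sun−ω_arm) = −71(ω_ring−ω_arm),  ω_sun = 0, ω_ring = 1
17(0−ω_arm) = −71(1−ω_arm)  ⇒  88·ω_arm = 71  ⇒  ω_arm = 71/88
scale: ω_arm = 71/88 × 2572 rpm = +2075.1364 rpm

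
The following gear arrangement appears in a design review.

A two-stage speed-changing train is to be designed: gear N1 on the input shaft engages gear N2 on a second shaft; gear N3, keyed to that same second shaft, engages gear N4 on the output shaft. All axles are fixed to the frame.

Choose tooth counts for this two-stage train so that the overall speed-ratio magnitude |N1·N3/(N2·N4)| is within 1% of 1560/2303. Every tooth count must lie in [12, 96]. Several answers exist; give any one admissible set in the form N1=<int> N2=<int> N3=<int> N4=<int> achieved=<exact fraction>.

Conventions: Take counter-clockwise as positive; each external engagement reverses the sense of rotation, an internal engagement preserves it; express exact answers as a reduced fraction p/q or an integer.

N1=20 N2=47 N3=78 N4=49 achieved=1560/2303

2-stage fixed-axis compound train for ratio 1560/2303
target = 1560/2303 in lowest terms: an exact hit needs N1·N3 = k·1560 and N2·N4 = k·2303 for one integer k, every count in [12, 96]; additionally prefer no 1:1 stage (N1 ≠ N2, N3 ≠ N4)
k = 1: N1·N3 = 1560 = 20·78, N2·N4 = 2303 = 47·49
achieved = 20·78/(47·49) = 1560/2303; |achieved − target| = 0 ≤ 78/11515 ✓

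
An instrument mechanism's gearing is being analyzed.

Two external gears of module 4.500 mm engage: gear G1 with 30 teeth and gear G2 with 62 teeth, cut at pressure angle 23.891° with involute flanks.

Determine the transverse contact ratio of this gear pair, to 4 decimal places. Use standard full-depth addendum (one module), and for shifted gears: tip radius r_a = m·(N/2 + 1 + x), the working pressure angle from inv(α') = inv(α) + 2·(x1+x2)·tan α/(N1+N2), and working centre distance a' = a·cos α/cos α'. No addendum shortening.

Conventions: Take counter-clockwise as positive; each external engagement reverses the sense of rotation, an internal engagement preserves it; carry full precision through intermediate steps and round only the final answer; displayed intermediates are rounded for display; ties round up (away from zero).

1.5541

single-mesh involute tooth geometry (30T engaging 62T at module 4.500)
base radii: r_b1 = 61.716437, r_b2 = 127.547303
tip radii: r_a1 = 72.000000, r_a2 = 144.000000
no profile shift: α' = α, a' = a
action lengths: √(r_a1²−r_b1²) = 37.082090, √(r_a2²−r_b2²) = 66.840747
base pitch p_b = π·m·cos α = 12.925860
CR = (37.082090 + 66.840747 − 207.000000·sin 23.89100°)/12.925860 = 1.554114
contact ratio ≈ 1.5541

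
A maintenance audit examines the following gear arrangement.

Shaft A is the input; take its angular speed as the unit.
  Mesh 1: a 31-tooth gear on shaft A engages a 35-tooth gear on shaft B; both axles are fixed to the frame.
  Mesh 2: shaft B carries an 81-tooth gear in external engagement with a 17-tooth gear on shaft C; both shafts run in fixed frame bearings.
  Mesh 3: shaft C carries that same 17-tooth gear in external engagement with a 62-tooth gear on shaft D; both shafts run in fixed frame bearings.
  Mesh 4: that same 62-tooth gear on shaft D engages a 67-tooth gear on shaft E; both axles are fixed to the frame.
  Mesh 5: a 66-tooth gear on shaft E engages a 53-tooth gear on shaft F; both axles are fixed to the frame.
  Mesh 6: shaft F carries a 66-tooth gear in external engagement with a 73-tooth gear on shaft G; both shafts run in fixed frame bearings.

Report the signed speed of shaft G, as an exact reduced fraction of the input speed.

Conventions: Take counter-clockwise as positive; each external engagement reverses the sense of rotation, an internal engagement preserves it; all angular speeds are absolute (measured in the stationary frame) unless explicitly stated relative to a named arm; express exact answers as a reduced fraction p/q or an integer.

6-mesh fixed-axis compound train (all bearings frame-fixed)
mesh 1 [31T→35T]: |ω|/ω_in = 1×31/35 = 31/35, sense flips to −
mesh 2 [81T→17T]: |ω|/ω_in = (31/35)×81/17 = 2511/595, sense flips to +
mesh 3 [17T→62T]: |ω|/ω_in = (2511/595)×17/62 = 81/70, sense flips to −
mesh 4 [62T→67T]: |ω|/ω_in = (81/70)×62/67 = 2511/2345, sense flips to +
mesh 5 [66T→53T]: |ω|/ω_in = (2511/2345)×66/53 = 165726/124285, sense flips to −
mesh 6 [66T→73T]: |ω|/ω_in = (165726/124285)×66/73 = 10937916/9072805, sense flips to +
signed output speed (× input speed) = 10937916/9072805

10937916/9072805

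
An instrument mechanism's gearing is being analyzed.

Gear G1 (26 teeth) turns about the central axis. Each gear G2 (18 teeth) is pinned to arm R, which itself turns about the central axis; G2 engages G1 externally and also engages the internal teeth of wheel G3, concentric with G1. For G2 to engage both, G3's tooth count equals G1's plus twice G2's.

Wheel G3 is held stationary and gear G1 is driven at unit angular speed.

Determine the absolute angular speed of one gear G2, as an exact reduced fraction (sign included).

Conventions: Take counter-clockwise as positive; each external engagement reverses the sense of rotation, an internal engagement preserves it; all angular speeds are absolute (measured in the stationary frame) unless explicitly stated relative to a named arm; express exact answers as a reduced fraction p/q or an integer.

class = planetary set [G3 = 26+2·18 = 62; Willis about the carrier]
ring teeth: 26 + 2·18 = 62
26(ω_sun−ω_arm) = −62(ω_ring−ω_arm),  ω_ring = 0, ω_sun = 1
26(1−ω_arm) = −62(0−ω_arm)  ⇒  88·ω_arm = 26  ⇒  ω_arm = 13/44
sun–planet mesh: 26·(1−13/44) = −18·(ω_p−ω_arm)  ⇒  ω_p−ω_arm = -403/396
ω_p = 13/44 − 403/396 = -13/18
exact speed ratio = -13/18

-13/18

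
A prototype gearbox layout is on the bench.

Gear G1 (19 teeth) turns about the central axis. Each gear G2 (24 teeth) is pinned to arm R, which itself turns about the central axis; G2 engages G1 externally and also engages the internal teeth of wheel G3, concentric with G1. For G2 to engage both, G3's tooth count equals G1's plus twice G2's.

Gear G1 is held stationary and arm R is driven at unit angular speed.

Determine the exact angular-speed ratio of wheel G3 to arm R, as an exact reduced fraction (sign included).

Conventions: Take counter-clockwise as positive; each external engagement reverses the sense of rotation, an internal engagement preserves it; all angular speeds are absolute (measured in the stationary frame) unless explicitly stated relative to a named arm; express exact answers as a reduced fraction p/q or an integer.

recognized (axles ride arm R): planetary set, 19/24/67 teeth
ring teeth: 19 + 2·24 = 67
19(ω_sun−ω_arm) = −67(ω_ring−ω_arm),  ω_sun = 0, ω_arm = 1
ω_ring = 1 − (19/67)(0−1) = 86/67
ω_out/ω_in = 86/67

86/67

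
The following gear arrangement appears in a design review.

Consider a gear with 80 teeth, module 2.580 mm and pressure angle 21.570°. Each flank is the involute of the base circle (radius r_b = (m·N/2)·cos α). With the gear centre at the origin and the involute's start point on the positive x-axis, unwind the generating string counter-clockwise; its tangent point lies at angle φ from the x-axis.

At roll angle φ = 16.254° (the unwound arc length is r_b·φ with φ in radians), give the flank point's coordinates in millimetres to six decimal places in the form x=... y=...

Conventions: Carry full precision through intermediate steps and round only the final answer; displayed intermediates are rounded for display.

x=99.757294 y=0.724504

topology: single-mesh involute geometry — m = 2.580, N = 80
pitch radius r_p = m·N/2 = 2.580·80/2 = 103.200000
base radius r_b = r_p·cos α = 103.200000·cos 21.570° = 95.972812
roll angle φ = 16.254° = 0.28368582 rad
x = r_b·(cos φ + φ·sin φ) = 99.757294
y = r_b·(sin φ − φ·cos φ) = 0.724504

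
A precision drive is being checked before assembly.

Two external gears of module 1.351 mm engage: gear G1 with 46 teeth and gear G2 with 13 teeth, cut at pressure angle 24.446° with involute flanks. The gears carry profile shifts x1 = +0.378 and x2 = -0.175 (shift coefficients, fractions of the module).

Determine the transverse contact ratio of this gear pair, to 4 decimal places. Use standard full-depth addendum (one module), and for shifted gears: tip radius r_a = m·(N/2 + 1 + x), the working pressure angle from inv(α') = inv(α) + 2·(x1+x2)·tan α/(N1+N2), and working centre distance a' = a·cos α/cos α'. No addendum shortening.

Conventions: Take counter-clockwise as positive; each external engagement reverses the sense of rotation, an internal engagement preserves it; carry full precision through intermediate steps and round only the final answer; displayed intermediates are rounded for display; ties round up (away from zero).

recognized (one external pair, fixed centres): single-mesh tooth geometry, m = 1.351, N1 = 46, N2 = 13
base radii: r_b1 = 28.287359, r_b2 = 7.994254
tip radii: r_a1 = 32.934678, r_a2 = 9.896075
inv(α') = inv(24.446°) + 2·(+0.378-0.175)·tan α/(46+13) = 0.03105352  ⇒  α' = 25.28049°
a' = a·cos α / cos α' = 39.8545·cos 24.446°/cos 25.28049° = 40.124407
action lengths: √(r_a1²−r_b1²) = 16.867672, √(r_a2²−r_b2²) = 5.833028
base pitch p_b = π·m·cos α = 3.863798
CR = (16.867672 + 5.833028 − 40.124407·sin 25.28049°)/3.863798 = 1.440440
contact ratio ≈ 1.4404

1.4404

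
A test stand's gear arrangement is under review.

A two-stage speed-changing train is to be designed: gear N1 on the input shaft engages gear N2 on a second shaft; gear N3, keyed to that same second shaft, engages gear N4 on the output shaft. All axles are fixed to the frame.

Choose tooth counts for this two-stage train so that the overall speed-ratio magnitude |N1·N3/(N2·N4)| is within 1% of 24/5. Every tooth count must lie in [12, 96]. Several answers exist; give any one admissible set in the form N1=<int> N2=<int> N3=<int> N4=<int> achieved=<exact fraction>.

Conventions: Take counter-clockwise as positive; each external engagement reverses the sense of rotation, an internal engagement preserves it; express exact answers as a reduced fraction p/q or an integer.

N1=12 N2=15 N3=72 N4=12 achieved=24/5

topology: fixed-axis compound train — 2 stages, target 24/5
target = 24/5 in lowest terms: an exact hit needs N1·N3 = k·24 and N2·N4 = k·5 for one integer k, every count in [12, 96]; additionally prefer no 1:1 stage (N1 ≠ N2, N3 ≠ N4)
k = 1…35: no 1:1-free in-range split of k·24 and k·5 into factor pairs; take k = 36
k = 36: N1·N3 = 864 = 12·72, N2·N4 = 180 = 15·12
achieved = 12·72/(15·12) = 24/5; |achieved − target| = 0 ≤ 6/125 ✓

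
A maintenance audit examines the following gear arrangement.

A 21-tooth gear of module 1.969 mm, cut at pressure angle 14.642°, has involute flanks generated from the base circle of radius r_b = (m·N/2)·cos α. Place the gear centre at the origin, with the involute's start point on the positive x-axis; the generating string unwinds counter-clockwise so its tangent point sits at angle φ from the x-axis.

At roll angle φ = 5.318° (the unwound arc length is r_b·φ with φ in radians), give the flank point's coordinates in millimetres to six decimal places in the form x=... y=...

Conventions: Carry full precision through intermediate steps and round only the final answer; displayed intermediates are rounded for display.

single-mesh involute tooth geometry (21T wheel at module 1.969)
pitch radius r_p = m·N/2 = 1.969·21/2 = 20.674500
base radius r_b = r_p·cos α = 20.674500·cos 14.642° = 20.003078
roll angle φ = 5.318° = 0.09281661 rad
x = r_b·(cos φ + φ·sin φ) = 20.089055
y = r_b·(sin φ − φ·cos φ) = 0.005327

x=20.089055 y=0.005327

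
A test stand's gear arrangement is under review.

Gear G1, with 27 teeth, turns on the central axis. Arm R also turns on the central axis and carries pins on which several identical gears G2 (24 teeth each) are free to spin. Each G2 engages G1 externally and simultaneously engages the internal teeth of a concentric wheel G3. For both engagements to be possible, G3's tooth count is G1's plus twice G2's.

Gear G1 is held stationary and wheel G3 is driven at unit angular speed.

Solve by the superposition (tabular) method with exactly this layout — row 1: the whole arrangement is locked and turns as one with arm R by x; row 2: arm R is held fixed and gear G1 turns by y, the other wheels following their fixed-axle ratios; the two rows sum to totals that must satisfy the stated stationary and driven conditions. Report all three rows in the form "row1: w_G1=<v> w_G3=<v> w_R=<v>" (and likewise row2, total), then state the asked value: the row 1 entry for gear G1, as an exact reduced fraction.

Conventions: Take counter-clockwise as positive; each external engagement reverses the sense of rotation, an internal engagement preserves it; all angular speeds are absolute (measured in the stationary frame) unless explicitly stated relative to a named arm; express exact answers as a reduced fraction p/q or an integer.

row1: w_G1=25/34 w_G3=25/34 w_R=25/34
row2: w_G1=-25/34 w_G3=9/34 w_R=0
total: w_G1=0 w_G3=1 w_R=25/34
asked value: 25/34

topology: planetary set — G1 27T / G2 24T / G3 75T, arm = carrier (Willis)
row 1 (train locked, turned with arm): all members turn x
row 2 (arm held, sun turns y): ω_ring = −(27/75)·y, ω_arm = 0
boundary: total ω_sun = x + y = 0 and total ω_ring = x − (27/75)·y = 1  ⇒  y = -25/34, x = 25/34
row 2 ring = −(27/75)·(-25/34) = 9/34
totals (row 1 + row 2): sun 25/34 + (-25/34) = 0, ring 25/34 + 9/34 = 1, arm 25/34 + 0 = 25/34
asked cell (row1, sun) = 25/34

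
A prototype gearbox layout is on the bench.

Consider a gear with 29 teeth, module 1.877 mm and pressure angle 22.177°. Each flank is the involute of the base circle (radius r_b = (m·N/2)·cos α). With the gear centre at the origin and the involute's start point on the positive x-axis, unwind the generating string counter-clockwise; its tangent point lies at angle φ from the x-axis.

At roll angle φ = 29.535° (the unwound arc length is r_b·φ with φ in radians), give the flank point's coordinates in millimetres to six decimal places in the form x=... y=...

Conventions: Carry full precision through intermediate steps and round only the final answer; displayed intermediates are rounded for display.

recognized (one wheel, involute flank): single-mesh tooth geometry, m = 1.877, N = 29
pitch radius r_p = m·N/2 = 1.877·29/2 = 27.216500
base radius r_b = r_p·cos α = 27.216500·cos 22.177° = 25.203083
roll angle φ = 29.535° = 0.51548299 rad
x = r_b·(cos φ + φ·sin φ) = 28.332417
y = r_b·(sin φ − φ·cos φ) = 1.120446

x=28.332417 y=1.120446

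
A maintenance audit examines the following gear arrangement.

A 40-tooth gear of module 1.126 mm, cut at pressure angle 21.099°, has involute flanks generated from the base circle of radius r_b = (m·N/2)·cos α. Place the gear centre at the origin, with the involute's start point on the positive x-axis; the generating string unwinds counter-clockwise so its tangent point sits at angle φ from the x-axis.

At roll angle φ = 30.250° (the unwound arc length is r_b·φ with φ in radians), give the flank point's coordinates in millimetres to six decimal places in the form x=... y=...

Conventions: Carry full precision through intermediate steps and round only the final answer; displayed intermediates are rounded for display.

topology: single-mesh involute geometry — m = 1.126, N = 40
pitch radius r_p = m·N/2 = 1.126·40/2 = 22.520000
base radius r_b = r_p·cos α = 22.520000·cos 21.099° = 21.010255
roll angle φ = 30.250° = 0.52796210 rad
x = r_b·(cos φ + φ·sin φ) = 23.737577
y = r_b·(sin φ − φ·cos φ) = 1.002222

x=23.737577 y=1.002222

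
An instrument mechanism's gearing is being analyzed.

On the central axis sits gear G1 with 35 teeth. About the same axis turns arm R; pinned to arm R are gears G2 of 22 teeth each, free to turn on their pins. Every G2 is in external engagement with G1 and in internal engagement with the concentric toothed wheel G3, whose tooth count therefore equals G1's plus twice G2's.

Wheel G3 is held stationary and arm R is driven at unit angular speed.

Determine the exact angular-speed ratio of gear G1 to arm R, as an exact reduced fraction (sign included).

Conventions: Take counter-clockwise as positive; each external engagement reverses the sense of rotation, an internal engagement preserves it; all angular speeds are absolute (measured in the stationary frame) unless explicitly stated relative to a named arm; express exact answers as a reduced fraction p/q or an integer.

114/35

class = planetary set [G3 = 35+2·22 = 79; Willis about the carrier]
ring teeth: 35 + 2·22 = 79
35(ω_sun−ω_arm) = −79(ω_ring−ω_arm),  ω_ring = 0, ω_arm = 1
ω_sun = 1 − (79/35)(0−1) = 114/35
ω_out/ω_in = 114/35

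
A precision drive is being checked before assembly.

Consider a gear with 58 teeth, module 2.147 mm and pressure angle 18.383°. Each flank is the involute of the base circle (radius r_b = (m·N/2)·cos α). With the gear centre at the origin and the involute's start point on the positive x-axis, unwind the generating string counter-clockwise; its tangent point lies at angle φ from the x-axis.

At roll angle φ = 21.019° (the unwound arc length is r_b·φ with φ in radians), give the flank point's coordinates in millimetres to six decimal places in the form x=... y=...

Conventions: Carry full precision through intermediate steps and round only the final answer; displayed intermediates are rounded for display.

x=62.928786 y=0.959342

class = single-mesh tooth geometry [base-circle involute, m = 2.147, 58T]
pitch radius r_p = m·N/2 = 2.147·58/2 = 62.263000
base radius r_b = r_p·cos α = 62.263000·cos 18.383° = 59.085696
roll angle φ = 21.019° = 0.36685076 rad
x = r_b·(cos φ + φ·sin φ) = 62.928786
y = r_b·(sin φ − φ·cos φ) = 0.959342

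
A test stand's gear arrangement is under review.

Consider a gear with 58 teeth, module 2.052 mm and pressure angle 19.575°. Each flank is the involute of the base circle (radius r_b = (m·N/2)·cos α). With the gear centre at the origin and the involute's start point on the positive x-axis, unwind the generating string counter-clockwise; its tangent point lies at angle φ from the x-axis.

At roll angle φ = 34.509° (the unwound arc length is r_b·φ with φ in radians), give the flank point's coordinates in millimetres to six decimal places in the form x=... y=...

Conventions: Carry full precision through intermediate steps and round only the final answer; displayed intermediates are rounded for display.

x=65.334521 y=3.937233

topology: single-mesh involute geometry — m = 2.052, N = 58
pitch radius r_p = m·N/2 = 2.052·58/2 = 59.508000
base radius r_b = r_p·cos α = 59.508000·cos 19.575° = 56.068660
roll angle φ = 34.509° = 0.60229567 rad
x = r_b·(cos φ + φ·sin φ) = 65.334521
y = r_b·(sin φ − φ·cos φ) = 3.937233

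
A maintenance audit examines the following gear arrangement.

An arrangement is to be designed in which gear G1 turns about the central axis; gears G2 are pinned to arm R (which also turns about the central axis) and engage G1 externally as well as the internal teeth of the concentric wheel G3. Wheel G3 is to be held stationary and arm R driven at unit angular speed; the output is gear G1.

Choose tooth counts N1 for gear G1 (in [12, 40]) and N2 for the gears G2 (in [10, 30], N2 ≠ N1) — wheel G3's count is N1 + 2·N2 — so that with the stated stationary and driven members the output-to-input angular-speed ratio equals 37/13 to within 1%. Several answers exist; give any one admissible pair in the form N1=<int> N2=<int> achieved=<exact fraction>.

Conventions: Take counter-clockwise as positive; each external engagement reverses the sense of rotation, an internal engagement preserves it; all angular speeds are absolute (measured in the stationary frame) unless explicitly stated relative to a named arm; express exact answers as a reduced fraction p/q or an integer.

N1=26 N2=11 achieved=37/13

topology: planetary set — design target 37/13, arm = carrier (Willis)
Willis with ω_ring = 0: ω_sun/ω_arm = (N1+N3)/N1; set equal to 37/13  ⇒  N3/N1 = 37/13 − 1 = 24/13
N3 = N1 + 2·N2  ⇒  N2/N1 = (N3/N1 − 1)/2 = (24/13 − 1)/2 = 11/26
smallest multiple with N1 ≥ 12 and N2 ≥ 10: k = 1  ⇒  N1 = 1·26 = 26, N2 = 1·11 = 11 (N1 ≤ 40, N2 ≤ 30, N2 ≠ N1 ✓), N3 = 26 + 2·11 = 48
check: (N1+N3)/N1 with N1 = 26, N3 = 48 gives 37/13; |achieved − target| = 0 ≤ 37/1300 ✓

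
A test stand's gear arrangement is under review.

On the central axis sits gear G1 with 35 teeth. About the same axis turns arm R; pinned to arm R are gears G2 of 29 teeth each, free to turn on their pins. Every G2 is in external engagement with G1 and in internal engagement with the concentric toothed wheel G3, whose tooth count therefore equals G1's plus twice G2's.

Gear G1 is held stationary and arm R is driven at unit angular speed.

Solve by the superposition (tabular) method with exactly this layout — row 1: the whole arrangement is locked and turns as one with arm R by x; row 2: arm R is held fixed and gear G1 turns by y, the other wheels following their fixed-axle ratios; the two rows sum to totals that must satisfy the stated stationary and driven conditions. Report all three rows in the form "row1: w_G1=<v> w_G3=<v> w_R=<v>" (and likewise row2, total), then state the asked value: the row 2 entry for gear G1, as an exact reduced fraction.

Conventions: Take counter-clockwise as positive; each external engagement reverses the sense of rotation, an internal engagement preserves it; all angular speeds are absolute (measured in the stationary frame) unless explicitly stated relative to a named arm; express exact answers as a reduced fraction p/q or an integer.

topology: planetary set — G1 35T / G2 29T / G3 93T, arm = carrier (Willis)
row 1 (train locked, turned with arm): all members turn x
row 2 (arm held, sun turns y): ω_ring = −(35/93)·y, ω_arm = 0
boundary: total ω_sun = x + y = 0 and total ω_arm = x = 1  ⇒  y = -1, x = 1
row 2 ring = −(35/93)·(-1) = 35/93
totals (row 1 + row 2): sun 1 + (-1) = 0, ring 1 + 35/93 = 128/93, arm 1 + 0 = 1
asked cell (row2, sun) = -1

row1: w_G1=1 w_G3=1 w_R=1
row2: w_G1=-1 w_G3=35/93 w_R=0
total: w_G1=0 w_G3=128/93 w_R=1
asked value: -1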